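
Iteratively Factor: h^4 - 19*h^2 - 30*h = (h + 2)*(h^3 - 2*h^2 - 15*h) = (h - 5)*(h + 2)*(h^2 + 3*h) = (h - 5)*(h + 2)*(h + 3)*(h)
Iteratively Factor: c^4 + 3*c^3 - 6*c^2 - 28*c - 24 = (c + 2)*(c^3 + c^2 - 8*c - 12) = (c - 3)*(c + 2)*(c^2 + 4*c + 4) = (c - 3)*(c + 2)^2*(c + 2)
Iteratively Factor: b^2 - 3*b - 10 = (b - 5)*(b + 2)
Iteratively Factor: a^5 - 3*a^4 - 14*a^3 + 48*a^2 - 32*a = (a)*(a^4 - 3*a^3 - 14*a^2 + 48*a - 32) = a*(a - 2)*(a^3 - a^2 - 16*a + 16) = a*(a - 4)*(a - 2)*(a^2 + 3*a - 4) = a*(a - 4)*(a - 2)*(a - 1)*(a + 4)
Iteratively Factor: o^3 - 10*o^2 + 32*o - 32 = (o - 4)*(o^2 - 6*o + 8) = (o - 4)*(o - 2)*(o - 4)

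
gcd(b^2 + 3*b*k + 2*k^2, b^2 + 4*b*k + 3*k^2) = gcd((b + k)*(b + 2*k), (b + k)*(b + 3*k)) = b + k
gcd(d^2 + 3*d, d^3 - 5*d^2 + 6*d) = d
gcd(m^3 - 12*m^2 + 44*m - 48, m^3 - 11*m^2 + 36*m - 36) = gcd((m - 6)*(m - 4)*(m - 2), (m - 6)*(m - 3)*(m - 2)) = m^2 - 8*m + 12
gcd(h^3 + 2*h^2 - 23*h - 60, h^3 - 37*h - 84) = h^2 + 7*h + 12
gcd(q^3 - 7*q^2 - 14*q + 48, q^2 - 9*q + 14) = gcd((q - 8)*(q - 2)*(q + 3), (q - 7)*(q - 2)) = q - 2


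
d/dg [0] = 0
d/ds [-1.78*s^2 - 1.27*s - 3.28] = -3.56*s - 1.27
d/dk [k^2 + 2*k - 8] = 2*k + 2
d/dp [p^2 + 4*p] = 2*p + 4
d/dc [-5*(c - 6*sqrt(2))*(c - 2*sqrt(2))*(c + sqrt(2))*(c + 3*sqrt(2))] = -20*c^3 + 60*sqrt(2)*c^2 + 340*c - 240*sqrt(2)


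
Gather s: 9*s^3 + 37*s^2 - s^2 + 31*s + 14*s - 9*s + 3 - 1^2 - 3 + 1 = 9*s^3 + 36*s^2 + 36*s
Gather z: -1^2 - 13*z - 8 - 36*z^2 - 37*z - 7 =-36*z^2 - 50*z - 16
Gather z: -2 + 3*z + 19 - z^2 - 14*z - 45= -z^2 - 11*z - 28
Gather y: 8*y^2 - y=8*y^2 - y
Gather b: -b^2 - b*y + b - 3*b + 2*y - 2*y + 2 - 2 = -b^2 + b*(-y - 2)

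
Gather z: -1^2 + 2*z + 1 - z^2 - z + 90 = -z^2 + z + 90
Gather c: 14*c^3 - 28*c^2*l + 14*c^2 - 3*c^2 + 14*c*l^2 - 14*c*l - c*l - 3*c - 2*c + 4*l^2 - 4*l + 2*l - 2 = 14*c^3 + c^2*(11 - 28*l) + c*(14*l^2 - 15*l - 5) + 4*l^2 - 2*l - 2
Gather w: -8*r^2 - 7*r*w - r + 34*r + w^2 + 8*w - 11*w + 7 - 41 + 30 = -8*r^2 + 33*r + w^2 + w*(-7*r - 3) - 4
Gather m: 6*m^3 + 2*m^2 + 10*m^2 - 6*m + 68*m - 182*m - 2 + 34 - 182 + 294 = 6*m^3 + 12*m^2 - 120*m + 144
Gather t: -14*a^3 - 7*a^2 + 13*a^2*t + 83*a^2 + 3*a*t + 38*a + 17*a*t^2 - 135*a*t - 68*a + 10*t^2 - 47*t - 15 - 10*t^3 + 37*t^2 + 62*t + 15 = -14*a^3 + 76*a^2 - 30*a - 10*t^3 + t^2*(17*a + 47) + t*(13*a^2 - 132*a + 15)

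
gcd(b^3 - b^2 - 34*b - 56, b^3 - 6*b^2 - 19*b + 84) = b^2 - 3*b - 28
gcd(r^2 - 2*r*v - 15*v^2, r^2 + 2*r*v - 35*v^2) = r - 5*v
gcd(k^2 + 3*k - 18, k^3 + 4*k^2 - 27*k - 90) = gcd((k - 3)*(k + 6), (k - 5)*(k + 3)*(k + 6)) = k + 6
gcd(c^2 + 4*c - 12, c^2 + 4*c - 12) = c^2 + 4*c - 12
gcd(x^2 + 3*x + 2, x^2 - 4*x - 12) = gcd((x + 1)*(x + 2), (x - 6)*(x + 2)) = x + 2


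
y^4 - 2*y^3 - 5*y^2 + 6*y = y*(y - 3)*(y - 1)*(y + 2)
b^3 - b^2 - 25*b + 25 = (b - 5)*(b - 1)*(b + 5)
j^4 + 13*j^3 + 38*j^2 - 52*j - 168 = (j - 2)*(j + 2)*(j + 6)*(j + 7)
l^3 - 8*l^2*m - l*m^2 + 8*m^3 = (l - 8*m)*(l - m)*(l + m)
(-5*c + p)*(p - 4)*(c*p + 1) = -5*c^2*p^2 + 20*c^2*p + c*p^3 - 4*c*p^2 - 5*c*p + 20*c + p^2 - 4*p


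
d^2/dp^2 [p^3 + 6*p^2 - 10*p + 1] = 6*p + 12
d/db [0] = 0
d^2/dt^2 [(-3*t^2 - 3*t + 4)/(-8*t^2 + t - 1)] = 4*(108*t^3 - 420*t^2 + 12*t + 17)/(512*t^6 - 192*t^5 + 216*t^4 - 49*t^3 + 27*t^2 - 3*t + 1)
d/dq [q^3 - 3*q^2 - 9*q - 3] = 3*q^2 - 6*q - 9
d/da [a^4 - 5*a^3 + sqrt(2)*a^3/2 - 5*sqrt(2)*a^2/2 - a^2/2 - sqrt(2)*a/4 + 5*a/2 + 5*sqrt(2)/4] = 4*a^3 - 15*a^2 + 3*sqrt(2)*a^2/2 - 5*sqrt(2)*a - a - sqrt(2)/4 + 5/2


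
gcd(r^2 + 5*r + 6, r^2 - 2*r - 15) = r + 3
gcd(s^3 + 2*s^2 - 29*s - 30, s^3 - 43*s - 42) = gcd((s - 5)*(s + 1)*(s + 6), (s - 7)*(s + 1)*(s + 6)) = s^2 + 7*s + 6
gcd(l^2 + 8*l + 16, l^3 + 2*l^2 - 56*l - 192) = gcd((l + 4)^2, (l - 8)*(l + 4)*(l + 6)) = l + 4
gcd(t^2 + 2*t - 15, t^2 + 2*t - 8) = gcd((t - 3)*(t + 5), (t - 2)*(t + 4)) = 1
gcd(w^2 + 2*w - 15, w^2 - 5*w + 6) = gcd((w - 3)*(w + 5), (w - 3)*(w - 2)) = w - 3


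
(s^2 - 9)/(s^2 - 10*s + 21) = (s + 3)/(s - 7)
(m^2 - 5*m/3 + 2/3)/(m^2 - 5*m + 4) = (m - 2/3)/(m - 4)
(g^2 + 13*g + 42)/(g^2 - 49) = (g + 6)/(g - 7)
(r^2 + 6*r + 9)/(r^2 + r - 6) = (r + 3)/(r - 2)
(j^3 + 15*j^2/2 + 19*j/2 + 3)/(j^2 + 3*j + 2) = (j^2 + 13*j/2 + 3)/(j + 2)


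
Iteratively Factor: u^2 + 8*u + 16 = (u + 4)*(u + 4)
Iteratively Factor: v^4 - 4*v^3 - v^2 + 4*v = (v - 4)*(v^3 - v) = (v - 4)*(v + 1)*(v^2 - v) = v*(v - 4)*(v + 1)*(v - 1)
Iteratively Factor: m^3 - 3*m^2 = (m)*(m^2 - 3*m) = m*(m - 3)*(m)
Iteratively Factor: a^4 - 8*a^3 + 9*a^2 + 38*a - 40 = (a + 2)*(a^3 - 10*a^2 + 29*a - 20) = (a - 4)*(a + 2)*(a^2 - 6*a + 5) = (a - 4)*(a - 1)*(a + 2)*(a - 5)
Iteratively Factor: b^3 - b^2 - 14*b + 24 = (b + 4)*(b^2 - 5*b + 6) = (b - 3)*(b + 4)*(b - 2)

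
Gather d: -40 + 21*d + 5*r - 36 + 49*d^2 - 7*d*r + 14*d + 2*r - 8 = 49*d^2 + d*(35 - 7*r) + 7*r - 84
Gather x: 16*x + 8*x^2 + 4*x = 8*x^2 + 20*x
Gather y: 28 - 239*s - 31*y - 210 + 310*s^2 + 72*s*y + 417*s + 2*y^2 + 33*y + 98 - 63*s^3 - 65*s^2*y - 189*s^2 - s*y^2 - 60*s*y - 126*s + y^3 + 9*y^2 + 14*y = -63*s^3 + 121*s^2 + 52*s + y^3 + y^2*(11 - s) + y*(-65*s^2 + 12*s + 16) - 84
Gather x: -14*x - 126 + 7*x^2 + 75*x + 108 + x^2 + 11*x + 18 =8*x^2 + 72*x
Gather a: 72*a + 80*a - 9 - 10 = 152*a - 19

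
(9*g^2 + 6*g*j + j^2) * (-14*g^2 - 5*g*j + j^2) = -126*g^4 - 129*g^3*j - 35*g^2*j^2 + g*j^3 + j^4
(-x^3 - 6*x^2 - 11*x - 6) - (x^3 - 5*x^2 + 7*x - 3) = -2*x^3 - x^2 - 18*x - 3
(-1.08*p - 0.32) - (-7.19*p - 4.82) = 6.11*p + 4.5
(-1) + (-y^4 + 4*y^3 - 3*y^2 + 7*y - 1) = -y^4 + 4*y^3 - 3*y^2 + 7*y - 2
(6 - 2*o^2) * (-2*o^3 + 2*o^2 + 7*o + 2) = 4*o^5 - 4*o^4 - 26*o^3 + 8*o^2 + 42*o + 12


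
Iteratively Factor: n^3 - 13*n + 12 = (n - 1)*(n^2 + n - 12) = (n - 1)*(n + 4)*(n - 3)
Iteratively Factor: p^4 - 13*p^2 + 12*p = (p)*(p^3 - 13*p + 12) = p*(p + 4)*(p^2 - 4*p + 3) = p*(p - 3)*(p + 4)*(p - 1)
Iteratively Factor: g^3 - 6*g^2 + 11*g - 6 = (g - 2)*(g^2 - 4*g + 3) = (g - 3)*(g - 2)*(g - 1)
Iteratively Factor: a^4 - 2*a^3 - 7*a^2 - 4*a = (a + 1)*(a^3 - 3*a^2 - 4*a) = (a + 1)^2*(a^2 - 4*a) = a*(a + 1)^2*(a - 4)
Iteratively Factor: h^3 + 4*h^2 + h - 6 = (h + 2)*(h^2 + 2*h - 3) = (h + 2)*(h + 3)*(h - 1)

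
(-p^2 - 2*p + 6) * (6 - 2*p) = 2*p^3 - 2*p^2 - 24*p + 36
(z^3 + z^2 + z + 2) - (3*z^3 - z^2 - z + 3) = -2*z^3 + 2*z^2 + 2*z - 1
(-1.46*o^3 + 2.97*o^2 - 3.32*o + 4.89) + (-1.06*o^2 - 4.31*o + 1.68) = -1.46*o^3 + 1.91*o^2 - 7.63*o + 6.57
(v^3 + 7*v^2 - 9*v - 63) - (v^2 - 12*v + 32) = v^3 + 6*v^2 + 3*v - 95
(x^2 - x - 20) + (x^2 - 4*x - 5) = 2*x^2 - 5*x - 25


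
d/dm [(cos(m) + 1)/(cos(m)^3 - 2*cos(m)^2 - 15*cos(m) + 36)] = (7*cos(m) + cos(2*m) + 18)*sin(m)/((cos(m) - 3)^3*(cos(m) + 4)^2)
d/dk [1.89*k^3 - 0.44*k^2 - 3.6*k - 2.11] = 5.67*k^2 - 0.88*k - 3.6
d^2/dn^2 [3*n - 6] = 0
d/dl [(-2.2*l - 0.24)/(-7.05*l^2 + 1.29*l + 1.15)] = (15.51*l^2 - 2.838*l - (2.2*l + 0.24)*(14.1*l - 1.29) - 2.53)/(-7.05*l^2 + 1.29*l + 1.15)^2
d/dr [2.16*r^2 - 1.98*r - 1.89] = 4.32*r - 1.98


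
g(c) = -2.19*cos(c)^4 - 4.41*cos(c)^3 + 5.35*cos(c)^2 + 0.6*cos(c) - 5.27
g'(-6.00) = 2.54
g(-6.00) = -5.53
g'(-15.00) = -7.36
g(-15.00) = -1.43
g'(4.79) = 1.34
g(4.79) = -5.19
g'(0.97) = -0.69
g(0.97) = -4.24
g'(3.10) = 0.61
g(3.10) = 1.69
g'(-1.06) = 1.44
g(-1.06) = -4.34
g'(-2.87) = -3.80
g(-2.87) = 1.17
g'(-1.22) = 2.22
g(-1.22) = -4.64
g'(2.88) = 3.67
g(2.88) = 1.21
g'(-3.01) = -1.90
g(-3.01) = 1.57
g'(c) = 8.76*sin(c)*cos(c)^3 + 13.23*sin(c)*cos(c)^2 - 10.7*sin(c)*cos(c) - 0.6*sin(c) = (8.76*cos(c)^3 + 13.23*cos(c)^2 - 10.7*cos(c) - 0.6)*sin(c)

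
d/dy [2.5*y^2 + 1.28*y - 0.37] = 5.0*y + 1.28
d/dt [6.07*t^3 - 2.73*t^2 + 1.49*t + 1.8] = 18.21*t^2 - 5.46*t + 1.49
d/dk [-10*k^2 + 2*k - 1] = 2 - 20*k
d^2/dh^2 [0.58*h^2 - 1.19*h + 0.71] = 1.16000000000000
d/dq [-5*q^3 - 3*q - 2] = -15*q^2 - 3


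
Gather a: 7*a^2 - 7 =7*a^2 - 7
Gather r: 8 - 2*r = 8 - 2*r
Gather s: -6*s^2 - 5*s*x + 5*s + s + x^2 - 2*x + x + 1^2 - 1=-6*s^2 + s*(6 - 5*x) + x^2 - x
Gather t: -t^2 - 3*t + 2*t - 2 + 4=-t^2 - t + 2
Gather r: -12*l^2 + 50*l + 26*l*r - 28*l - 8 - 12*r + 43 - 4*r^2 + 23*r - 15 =-12*l^2 + 22*l - 4*r^2 + r*(26*l + 11) + 20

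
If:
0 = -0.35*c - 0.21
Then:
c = -0.60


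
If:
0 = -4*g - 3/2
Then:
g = -3/8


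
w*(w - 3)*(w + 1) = w^3 - 2*w^2 - 3*w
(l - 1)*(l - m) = l^2 - l*m - l + m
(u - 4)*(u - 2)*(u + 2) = u^3 - 4*u^2 - 4*u + 16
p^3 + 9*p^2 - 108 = (p - 3)*(p + 6)^2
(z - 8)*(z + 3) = z^2 - 5*z - 24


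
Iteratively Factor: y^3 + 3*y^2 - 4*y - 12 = (y - 2)*(y^2 + 5*y + 6) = (y - 2)*(y + 3)*(y + 2)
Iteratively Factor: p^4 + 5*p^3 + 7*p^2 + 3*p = (p + 1)*(p^3 + 4*p^2 + 3*p) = p*(p + 1)*(p^2 + 4*p + 3) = p*(p + 1)*(p + 3)*(p + 1)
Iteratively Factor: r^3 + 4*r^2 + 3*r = (r + 3)*(r^2 + r) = r*(r + 3)*(r + 1)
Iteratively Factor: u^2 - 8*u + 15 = (u - 3)*(u - 5)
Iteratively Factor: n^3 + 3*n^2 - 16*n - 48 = (n - 4)*(n^2 + 7*n + 12) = (n - 4)*(n + 4)*(n + 3)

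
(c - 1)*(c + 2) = c^2 + c - 2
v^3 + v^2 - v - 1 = (v - 1)*(v + 1)^2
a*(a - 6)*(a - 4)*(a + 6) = a^4 - 4*a^3 - 36*a^2 + 144*a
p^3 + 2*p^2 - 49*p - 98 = (p - 7)*(p + 2)*(p + 7)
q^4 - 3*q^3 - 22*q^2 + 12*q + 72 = (q - 6)*(q - 2)*(q + 2)*(q + 3)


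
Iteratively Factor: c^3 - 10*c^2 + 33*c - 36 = (c - 3)*(c^2 - 7*c + 12) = (c - 3)^2*(c - 4)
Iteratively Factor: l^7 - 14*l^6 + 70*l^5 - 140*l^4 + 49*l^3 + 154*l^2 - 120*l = (l - 2)*(l^6 - 12*l^5 + 46*l^4 - 48*l^3 - 47*l^2 + 60*l) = (l - 2)*(l + 1)*(l^5 - 13*l^4 + 59*l^3 - 107*l^2 + 60*l) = (l - 2)*(l - 1)*(l + 1)*(l^4 - 12*l^3 + 47*l^2 - 60*l) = l*(l - 2)*(l - 1)*(l + 1)*(l^3 - 12*l^2 + 47*l - 60) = l*(l - 3)*(l - 2)*(l - 1)*(l + 1)*(l^2 - 9*l + 20) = l*(l - 4)*(l - 3)*(l - 2)*(l - 1)*(l + 1)*(l - 5)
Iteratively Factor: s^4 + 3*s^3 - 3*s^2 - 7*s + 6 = (s - 1)*(s^3 + 4*s^2 + s - 6) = (s - 1)*(s + 2)*(s^2 + 2*s - 3) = (s - 1)^2*(s + 2)*(s + 3)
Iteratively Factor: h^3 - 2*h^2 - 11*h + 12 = (h - 4)*(h^2 + 2*h - 3) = (h - 4)*(h + 3)*(h - 1)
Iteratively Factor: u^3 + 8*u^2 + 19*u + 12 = (u + 3)*(u^2 + 5*u + 4) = (u + 1)*(u + 3)*(u + 4)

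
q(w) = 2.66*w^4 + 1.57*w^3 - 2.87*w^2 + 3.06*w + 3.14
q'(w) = 10.64*w^3 + 4.71*w^2 - 5.74*w + 3.06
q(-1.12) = -1.91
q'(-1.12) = 0.45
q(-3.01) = 143.46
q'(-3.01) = -227.15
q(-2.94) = 128.17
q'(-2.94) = -209.74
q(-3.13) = 172.61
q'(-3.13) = -259.10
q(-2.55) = 63.11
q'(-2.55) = -128.10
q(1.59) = 24.06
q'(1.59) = 48.61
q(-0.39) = 1.48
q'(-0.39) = 5.38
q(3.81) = 620.48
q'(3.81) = 638.02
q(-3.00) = 141.20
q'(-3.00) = -224.61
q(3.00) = 244.34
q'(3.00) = 315.51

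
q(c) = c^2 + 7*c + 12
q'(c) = 2*c + 7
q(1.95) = 29.45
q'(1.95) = 10.90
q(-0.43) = 9.17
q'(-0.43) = 6.14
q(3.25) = 45.31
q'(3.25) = 13.50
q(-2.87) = 0.15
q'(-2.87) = 1.26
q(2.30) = 33.39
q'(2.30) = 11.60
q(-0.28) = 10.12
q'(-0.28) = 6.44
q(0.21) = 13.51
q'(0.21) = 7.42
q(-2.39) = 0.98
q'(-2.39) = 2.22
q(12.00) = 240.00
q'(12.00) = 31.00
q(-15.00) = 132.00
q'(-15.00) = -23.00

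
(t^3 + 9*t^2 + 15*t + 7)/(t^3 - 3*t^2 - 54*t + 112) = (t^2 + 2*t + 1)/(t^2 - 10*t + 16)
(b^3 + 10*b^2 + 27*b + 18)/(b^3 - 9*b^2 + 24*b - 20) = (b^3 + 10*b^2 + 27*b + 18)/(b^3 - 9*b^2 + 24*b - 20)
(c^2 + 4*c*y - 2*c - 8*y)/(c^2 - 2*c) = (c + 4*y)/c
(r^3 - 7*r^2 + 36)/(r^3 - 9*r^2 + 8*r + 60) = (r - 3)/(r - 5)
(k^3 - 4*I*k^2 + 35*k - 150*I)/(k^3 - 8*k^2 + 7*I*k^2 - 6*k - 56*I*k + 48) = (k^2 - 10*I*k - 25)/(k^2 + k*(-8 + I) - 8*I)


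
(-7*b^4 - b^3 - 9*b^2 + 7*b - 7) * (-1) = 7*b^4 + b^3 + 9*b^2 - 7*b + 7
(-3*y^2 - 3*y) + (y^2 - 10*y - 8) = -2*y^2 - 13*y - 8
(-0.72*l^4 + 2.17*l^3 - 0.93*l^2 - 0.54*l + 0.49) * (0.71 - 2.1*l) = 1.512*l^5 - 5.0682*l^4 + 3.4937*l^3 + 0.4737*l^2 - 1.4124*l + 0.3479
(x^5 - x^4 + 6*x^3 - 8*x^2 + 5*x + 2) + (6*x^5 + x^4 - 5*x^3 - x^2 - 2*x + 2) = 7*x^5 + x^3 - 9*x^2 + 3*x + 4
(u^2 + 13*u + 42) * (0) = 0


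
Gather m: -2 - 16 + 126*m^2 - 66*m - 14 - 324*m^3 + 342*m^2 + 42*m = -324*m^3 + 468*m^2 - 24*m - 32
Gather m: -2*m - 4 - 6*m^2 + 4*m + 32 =-6*m^2 + 2*m + 28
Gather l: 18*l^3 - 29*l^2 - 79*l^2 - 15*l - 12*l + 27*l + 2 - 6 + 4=18*l^3 - 108*l^2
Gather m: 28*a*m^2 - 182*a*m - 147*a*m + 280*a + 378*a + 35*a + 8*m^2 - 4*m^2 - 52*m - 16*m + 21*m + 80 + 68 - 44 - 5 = 693*a + m^2*(28*a + 4) + m*(-329*a - 47) + 99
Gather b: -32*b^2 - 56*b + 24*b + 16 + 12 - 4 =-32*b^2 - 32*b + 24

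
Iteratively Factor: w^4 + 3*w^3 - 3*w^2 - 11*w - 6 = (w + 3)*(w^3 - 3*w - 2) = (w + 1)*(w + 3)*(w^2 - w - 2) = (w + 1)^2*(w + 3)*(w - 2)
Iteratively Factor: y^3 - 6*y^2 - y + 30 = (y - 5)*(y^2 - y - 6) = (y - 5)*(y + 2)*(y - 3)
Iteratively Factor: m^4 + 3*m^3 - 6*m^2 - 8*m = (m + 1)*(m^3 + 2*m^2 - 8*m) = m*(m + 1)*(m^2 + 2*m - 8) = m*(m + 1)*(m + 4)*(m - 2)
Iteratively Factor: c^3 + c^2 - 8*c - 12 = (c + 2)*(c^2 - c - 6) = (c + 2)^2*(c - 3)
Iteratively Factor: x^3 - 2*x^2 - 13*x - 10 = (x + 1)*(x^2 - 3*x - 10) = (x + 1)*(x + 2)*(x - 5)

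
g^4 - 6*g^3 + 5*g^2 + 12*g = g*(g - 4)*(g - 3)*(g + 1)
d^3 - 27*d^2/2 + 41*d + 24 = (d - 8)*(d - 6)*(d + 1/2)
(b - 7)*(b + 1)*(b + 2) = b^3 - 4*b^2 - 19*b - 14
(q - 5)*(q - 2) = q^2 - 7*q + 10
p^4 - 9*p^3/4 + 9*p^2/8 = p^2*(p - 3/2)*(p - 3/4)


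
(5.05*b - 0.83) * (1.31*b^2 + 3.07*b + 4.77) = 6.6155*b^3 + 14.4162*b^2 + 21.5404*b - 3.9591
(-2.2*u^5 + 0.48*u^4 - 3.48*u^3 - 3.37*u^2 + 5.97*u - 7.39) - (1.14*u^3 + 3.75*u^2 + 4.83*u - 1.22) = -2.2*u^5 + 0.48*u^4 - 4.62*u^3 - 7.12*u^2 + 1.14*u - 6.17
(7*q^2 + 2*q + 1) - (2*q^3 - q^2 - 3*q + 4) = -2*q^3 + 8*q^2 + 5*q - 3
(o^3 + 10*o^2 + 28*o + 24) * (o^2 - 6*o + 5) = o^5 + 4*o^4 - 27*o^3 - 94*o^2 - 4*o + 120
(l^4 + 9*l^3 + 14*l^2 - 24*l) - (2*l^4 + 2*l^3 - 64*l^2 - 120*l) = -l^4 + 7*l^3 + 78*l^2 + 96*l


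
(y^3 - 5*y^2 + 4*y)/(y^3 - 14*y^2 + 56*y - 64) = y*(y - 1)/(y^2 - 10*y + 16)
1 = 1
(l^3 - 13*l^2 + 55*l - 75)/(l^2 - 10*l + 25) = l - 3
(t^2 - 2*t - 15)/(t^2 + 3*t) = (t - 5)/t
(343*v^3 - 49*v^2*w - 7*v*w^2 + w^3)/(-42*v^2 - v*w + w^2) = (-49*v^2 + w^2)/(6*v + w)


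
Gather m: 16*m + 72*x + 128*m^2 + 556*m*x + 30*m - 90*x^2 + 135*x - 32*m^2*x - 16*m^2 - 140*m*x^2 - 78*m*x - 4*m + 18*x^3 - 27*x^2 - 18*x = m^2*(112 - 32*x) + m*(-140*x^2 + 478*x + 42) + 18*x^3 - 117*x^2 + 189*x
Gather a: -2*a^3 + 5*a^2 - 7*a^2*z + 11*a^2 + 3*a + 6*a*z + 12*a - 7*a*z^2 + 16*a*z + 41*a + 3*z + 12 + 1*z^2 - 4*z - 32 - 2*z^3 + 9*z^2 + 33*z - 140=-2*a^3 + a^2*(16 - 7*z) + a*(-7*z^2 + 22*z + 56) - 2*z^3 + 10*z^2 + 32*z - 160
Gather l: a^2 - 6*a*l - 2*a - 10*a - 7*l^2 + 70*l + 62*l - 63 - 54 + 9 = a^2 - 12*a - 7*l^2 + l*(132 - 6*a) - 108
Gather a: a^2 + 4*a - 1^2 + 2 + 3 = a^2 + 4*a + 4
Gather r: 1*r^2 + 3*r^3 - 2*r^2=3*r^3 - r^2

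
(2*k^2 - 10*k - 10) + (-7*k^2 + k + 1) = -5*k^2 - 9*k - 9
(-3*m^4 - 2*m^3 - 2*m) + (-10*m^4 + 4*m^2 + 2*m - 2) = -13*m^4 - 2*m^3 + 4*m^2 - 2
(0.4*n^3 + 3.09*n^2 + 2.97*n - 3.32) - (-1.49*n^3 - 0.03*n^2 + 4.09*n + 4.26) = 1.89*n^3 + 3.12*n^2 - 1.12*n - 7.58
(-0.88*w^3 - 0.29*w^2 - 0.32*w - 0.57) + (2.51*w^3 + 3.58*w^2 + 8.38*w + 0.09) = 1.63*w^3 + 3.29*w^2 + 8.06*w - 0.48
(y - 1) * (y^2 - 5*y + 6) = y^3 - 6*y^2 + 11*y - 6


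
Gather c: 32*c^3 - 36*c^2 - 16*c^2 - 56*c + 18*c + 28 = 32*c^3 - 52*c^2 - 38*c + 28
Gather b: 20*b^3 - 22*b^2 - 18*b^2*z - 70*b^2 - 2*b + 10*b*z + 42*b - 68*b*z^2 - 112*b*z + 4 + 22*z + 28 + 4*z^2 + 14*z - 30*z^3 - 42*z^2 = 20*b^3 + b^2*(-18*z - 92) + b*(-68*z^2 - 102*z + 40) - 30*z^3 - 38*z^2 + 36*z + 32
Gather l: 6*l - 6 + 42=6*l + 36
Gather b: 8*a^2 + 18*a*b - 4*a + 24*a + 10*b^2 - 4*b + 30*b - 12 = 8*a^2 + 20*a + 10*b^2 + b*(18*a + 26) - 12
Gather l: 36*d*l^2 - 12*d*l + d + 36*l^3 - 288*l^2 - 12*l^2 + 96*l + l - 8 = d + 36*l^3 + l^2*(36*d - 300) + l*(97 - 12*d) - 8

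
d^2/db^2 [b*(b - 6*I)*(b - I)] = 6*b - 14*I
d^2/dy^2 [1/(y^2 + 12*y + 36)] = 6/(y^4 + 24*y^3 + 216*y^2 + 864*y + 1296)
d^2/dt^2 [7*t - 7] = 0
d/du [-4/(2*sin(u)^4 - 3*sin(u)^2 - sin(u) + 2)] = -4*(2*sin(3*u) + 1)*cos(u)/(2*sin(u)^4 - 3*sin(u)^2 - sin(u) + 2)^2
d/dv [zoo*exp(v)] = zoo*exp(v)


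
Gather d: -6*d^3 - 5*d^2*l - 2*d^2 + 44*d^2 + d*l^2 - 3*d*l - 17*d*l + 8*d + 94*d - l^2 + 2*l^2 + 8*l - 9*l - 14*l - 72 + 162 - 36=-6*d^3 + d^2*(42 - 5*l) + d*(l^2 - 20*l + 102) + l^2 - 15*l + 54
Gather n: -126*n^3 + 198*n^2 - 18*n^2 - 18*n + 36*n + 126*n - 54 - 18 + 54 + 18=-126*n^3 + 180*n^2 + 144*n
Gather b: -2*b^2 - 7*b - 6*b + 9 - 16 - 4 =-2*b^2 - 13*b - 11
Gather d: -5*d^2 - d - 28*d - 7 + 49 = -5*d^2 - 29*d + 42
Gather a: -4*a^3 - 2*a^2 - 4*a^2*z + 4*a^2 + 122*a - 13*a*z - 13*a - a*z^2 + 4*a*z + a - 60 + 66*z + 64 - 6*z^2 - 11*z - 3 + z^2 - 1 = -4*a^3 + a^2*(2 - 4*z) + a*(-z^2 - 9*z + 110) - 5*z^2 + 55*z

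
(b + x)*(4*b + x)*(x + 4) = 4*b^2*x + 16*b^2 + 5*b*x^2 + 20*b*x + x^3 + 4*x^2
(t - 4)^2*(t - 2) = t^3 - 10*t^2 + 32*t - 32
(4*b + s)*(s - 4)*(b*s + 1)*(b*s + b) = 4*b^3*s^3 - 12*b^3*s^2 - 16*b^3*s + b^2*s^4 - 3*b^2*s^3 - 12*b^2*s - 16*b^2 + b*s^3 - 3*b*s^2 - 4*b*s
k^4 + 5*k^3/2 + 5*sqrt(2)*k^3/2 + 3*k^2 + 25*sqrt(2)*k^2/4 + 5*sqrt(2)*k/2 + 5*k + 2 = (k + 1/2)*(k + 2)*(k + sqrt(2)/2)*(k + 2*sqrt(2))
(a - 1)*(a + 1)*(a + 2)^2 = a^4 + 4*a^3 + 3*a^2 - 4*a - 4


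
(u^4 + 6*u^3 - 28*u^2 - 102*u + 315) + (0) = u^4 + 6*u^3 - 28*u^2 - 102*u + 315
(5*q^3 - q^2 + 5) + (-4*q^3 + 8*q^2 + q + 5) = q^3 + 7*q^2 + q + 10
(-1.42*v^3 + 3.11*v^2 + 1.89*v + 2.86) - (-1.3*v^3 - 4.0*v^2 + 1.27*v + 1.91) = -0.12*v^3 + 7.11*v^2 + 0.62*v + 0.95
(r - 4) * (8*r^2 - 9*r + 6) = 8*r^3 - 41*r^2 + 42*r - 24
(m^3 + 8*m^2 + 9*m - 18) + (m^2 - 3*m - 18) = m^3 + 9*m^2 + 6*m - 36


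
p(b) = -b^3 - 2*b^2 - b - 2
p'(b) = -3*b^2 - 4*b - 1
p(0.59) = -3.49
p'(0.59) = -4.40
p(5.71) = -259.09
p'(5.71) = -121.65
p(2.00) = -20.00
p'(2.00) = -21.00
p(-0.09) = -1.93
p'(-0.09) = -0.66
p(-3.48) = 19.40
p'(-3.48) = -23.41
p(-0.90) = -1.99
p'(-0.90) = 0.17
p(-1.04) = -2.00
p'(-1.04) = -0.08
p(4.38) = -128.78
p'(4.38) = -76.07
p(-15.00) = 2938.00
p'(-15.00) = -616.00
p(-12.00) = 1450.00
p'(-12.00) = -385.00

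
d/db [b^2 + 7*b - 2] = 2*b + 7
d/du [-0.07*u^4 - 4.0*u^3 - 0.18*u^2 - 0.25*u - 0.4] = -0.28*u^3 - 12.0*u^2 - 0.36*u - 0.25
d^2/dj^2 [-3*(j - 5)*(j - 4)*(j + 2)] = 42 - 18*j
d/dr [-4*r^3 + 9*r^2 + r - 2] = -12*r^2 + 18*r + 1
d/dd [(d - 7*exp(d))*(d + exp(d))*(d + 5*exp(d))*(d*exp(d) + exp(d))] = (d^4 - 2*d^3*exp(d) + 5*d^3 - 111*d^2*exp(2*d) - 5*d^2*exp(d) + 3*d^2 - 140*d*exp(3*d) - 185*d*exp(2*d) - 2*d*exp(d) - 175*exp(3*d) - 37*exp(2*d))*exp(d)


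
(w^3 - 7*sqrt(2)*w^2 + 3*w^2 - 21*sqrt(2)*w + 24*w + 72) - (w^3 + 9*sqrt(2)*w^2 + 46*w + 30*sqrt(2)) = -16*sqrt(2)*w^2 + 3*w^2 - 21*sqrt(2)*w - 22*w - 30*sqrt(2) + 72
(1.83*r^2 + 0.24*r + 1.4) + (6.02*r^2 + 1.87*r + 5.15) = 7.85*r^2 + 2.11*r + 6.55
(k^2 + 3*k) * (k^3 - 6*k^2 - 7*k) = k^5 - 3*k^4 - 25*k^3 - 21*k^2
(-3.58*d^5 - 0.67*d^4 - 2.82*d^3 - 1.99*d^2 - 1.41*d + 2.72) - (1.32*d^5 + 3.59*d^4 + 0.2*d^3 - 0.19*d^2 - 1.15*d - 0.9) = -4.9*d^5 - 4.26*d^4 - 3.02*d^3 - 1.8*d^2 - 0.26*d + 3.62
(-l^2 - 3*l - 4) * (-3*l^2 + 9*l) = 3*l^4 - 15*l^2 - 36*l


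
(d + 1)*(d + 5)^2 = d^3 + 11*d^2 + 35*d + 25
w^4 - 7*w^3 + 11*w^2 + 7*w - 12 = (w - 4)*(w - 3)*(w - 1)*(w + 1)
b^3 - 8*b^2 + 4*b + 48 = (b - 6)*(b - 4)*(b + 2)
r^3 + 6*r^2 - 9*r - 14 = (r - 2)*(r + 1)*(r + 7)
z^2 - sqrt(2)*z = z*(z - sqrt(2))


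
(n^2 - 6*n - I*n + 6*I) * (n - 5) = n^3 - 11*n^2 - I*n^2 + 30*n + 11*I*n - 30*I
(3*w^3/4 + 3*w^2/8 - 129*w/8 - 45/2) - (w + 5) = 3*w^3/4 + 3*w^2/8 - 137*w/8 - 55/2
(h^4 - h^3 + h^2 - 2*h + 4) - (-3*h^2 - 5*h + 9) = h^4 - h^3 + 4*h^2 + 3*h - 5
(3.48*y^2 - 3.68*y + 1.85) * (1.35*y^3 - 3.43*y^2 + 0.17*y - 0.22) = 4.698*y^5 - 16.9044*y^4 + 15.7115*y^3 - 7.7367*y^2 + 1.1241*y - 0.407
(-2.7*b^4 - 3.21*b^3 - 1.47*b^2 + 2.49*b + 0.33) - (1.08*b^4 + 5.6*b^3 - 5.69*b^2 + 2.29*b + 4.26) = -3.78*b^4 - 8.81*b^3 + 4.22*b^2 + 0.2*b - 3.93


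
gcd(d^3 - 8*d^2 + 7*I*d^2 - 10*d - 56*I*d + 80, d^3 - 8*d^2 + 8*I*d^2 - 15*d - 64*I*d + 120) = d^2 + d*(-8 + 5*I) - 40*I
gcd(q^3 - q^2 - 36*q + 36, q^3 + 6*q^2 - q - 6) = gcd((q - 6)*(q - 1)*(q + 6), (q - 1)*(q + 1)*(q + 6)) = q^2 + 5*q - 6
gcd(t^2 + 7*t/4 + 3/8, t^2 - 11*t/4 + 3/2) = 1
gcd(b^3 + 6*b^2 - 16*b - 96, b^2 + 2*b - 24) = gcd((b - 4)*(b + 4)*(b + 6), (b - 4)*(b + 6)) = b^2 + 2*b - 24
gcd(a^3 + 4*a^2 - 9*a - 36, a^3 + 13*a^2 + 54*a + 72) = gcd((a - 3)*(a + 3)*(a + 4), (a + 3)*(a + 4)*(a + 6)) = a^2 + 7*a + 12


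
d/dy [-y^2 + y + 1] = 1 - 2*y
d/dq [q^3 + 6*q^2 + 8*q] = 3*q^2 + 12*q + 8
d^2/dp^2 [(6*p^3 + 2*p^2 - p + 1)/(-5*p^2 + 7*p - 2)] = 6*(-93*p^3 + 79*p^2 + p - 11)/(125*p^6 - 525*p^5 + 885*p^4 - 763*p^3 + 354*p^2 - 84*p + 8)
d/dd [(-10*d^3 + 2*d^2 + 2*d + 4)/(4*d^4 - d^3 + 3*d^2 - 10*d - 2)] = 2*(20*d^6 - 8*d^5 - 26*d^4 + 70*d^3 + 23*d^2 - 16*d + 18)/(16*d^8 - 8*d^7 + 25*d^6 - 86*d^5 + 13*d^4 - 56*d^3 + 88*d^2 + 40*d + 4)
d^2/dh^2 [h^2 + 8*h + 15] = 2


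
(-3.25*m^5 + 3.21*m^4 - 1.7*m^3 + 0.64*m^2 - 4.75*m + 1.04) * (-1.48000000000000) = 4.81*m^5 - 4.7508*m^4 + 2.516*m^3 - 0.9472*m^2 + 7.03*m - 1.5392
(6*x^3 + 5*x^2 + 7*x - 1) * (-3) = -18*x^3 - 15*x^2 - 21*x + 3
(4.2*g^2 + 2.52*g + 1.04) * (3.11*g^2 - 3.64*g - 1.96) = 13.062*g^4 - 7.4508*g^3 - 14.1704*g^2 - 8.7248*g - 2.0384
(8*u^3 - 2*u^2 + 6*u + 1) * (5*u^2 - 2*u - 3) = 40*u^5 - 26*u^4 + 10*u^3 - u^2 - 20*u - 3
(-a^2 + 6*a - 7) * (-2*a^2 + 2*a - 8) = 2*a^4 - 14*a^3 + 34*a^2 - 62*a + 56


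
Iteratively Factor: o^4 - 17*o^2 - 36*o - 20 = (o + 1)*(o^3 - o^2 - 16*o - 20) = (o + 1)*(o + 2)*(o^2 - 3*o - 10) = (o + 1)*(o + 2)^2*(o - 5)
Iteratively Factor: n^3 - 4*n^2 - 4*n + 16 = (n - 2)*(n^2 - 2*n - 8) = (n - 2)*(n + 2)*(n - 4)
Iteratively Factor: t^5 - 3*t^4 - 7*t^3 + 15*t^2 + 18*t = (t + 2)*(t^4 - 5*t^3 + 3*t^2 + 9*t) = t*(t + 2)*(t^3 - 5*t^2 + 3*t + 9) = t*(t - 3)*(t + 2)*(t^2 - 2*t - 3) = t*(t - 3)*(t + 1)*(t + 2)*(t - 3)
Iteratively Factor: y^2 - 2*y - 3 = (y + 1)*(y - 3)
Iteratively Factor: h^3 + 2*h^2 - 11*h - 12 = (h + 4)*(h^2 - 2*h - 3) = (h - 3)*(h + 4)*(h + 1)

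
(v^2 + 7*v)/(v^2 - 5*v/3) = 3*(v + 7)/(3*v - 5)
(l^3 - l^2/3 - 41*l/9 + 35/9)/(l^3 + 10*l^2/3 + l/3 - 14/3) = (l - 5/3)/(l + 2)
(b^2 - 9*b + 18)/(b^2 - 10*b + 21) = (b - 6)/(b - 7)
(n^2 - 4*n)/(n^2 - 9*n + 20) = n/(n - 5)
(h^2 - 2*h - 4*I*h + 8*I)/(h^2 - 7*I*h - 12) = (h - 2)/(h - 3*I)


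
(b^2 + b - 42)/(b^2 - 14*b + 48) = (b + 7)/(b - 8)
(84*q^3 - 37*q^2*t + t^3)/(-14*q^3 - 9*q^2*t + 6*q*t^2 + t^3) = (-12*q^2 + 7*q*t - t^2)/(2*q^2 + q*t - t^2)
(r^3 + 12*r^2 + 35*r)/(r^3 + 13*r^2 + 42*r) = (r + 5)/(r + 6)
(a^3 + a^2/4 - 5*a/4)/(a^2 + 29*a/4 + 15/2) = a*(a - 1)/(a + 6)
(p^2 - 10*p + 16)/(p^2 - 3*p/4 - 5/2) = 4*(p - 8)/(4*p + 5)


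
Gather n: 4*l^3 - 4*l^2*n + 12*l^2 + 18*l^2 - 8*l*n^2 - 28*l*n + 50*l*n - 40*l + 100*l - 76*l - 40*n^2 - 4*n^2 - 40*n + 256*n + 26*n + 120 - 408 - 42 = 4*l^3 + 30*l^2 - 16*l + n^2*(-8*l - 44) + n*(-4*l^2 + 22*l + 242) - 330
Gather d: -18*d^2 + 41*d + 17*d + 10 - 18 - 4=-18*d^2 + 58*d - 12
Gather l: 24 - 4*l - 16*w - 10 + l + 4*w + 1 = -3*l - 12*w + 15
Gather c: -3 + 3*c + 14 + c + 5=4*c + 16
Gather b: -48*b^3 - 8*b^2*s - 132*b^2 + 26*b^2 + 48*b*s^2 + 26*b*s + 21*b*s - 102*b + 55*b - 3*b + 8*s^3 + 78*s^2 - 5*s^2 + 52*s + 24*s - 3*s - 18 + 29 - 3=-48*b^3 + b^2*(-8*s - 106) + b*(48*s^2 + 47*s - 50) + 8*s^3 + 73*s^2 + 73*s + 8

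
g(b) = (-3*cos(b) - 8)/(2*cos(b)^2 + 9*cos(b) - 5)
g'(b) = (4*sin(b)*cos(b) + 9*sin(b))*(-3*cos(b) - 8)/(2*cos(b)^2 + 9*cos(b) - 5)^2 + 3*sin(b)/(2*cos(b)^2 + 9*cos(b) - 5) = (6*sin(b)^2 - 32*cos(b) - 93)*sin(b)/(9*cos(b) + cos(2*b) - 4)^2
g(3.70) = 0.49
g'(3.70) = 0.27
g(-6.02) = -1.96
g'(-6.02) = -1.04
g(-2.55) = 0.50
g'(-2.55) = 0.29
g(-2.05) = 0.76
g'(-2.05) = 0.86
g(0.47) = -2.31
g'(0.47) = -2.56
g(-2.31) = 0.59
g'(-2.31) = 0.49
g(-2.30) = 0.59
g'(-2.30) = 0.50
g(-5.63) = -3.05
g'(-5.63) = -6.08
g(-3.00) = 0.42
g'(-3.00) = 0.06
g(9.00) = 0.46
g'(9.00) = -0.19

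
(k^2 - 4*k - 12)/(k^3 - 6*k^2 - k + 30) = (k - 6)/(k^2 - 8*k + 15)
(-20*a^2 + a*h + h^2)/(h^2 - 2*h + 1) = (-20*a^2 + a*h + h^2)/(h^2 - 2*h + 1)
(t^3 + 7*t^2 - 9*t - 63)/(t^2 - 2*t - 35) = (-t^3 - 7*t^2 + 9*t + 63)/(-t^2 + 2*t + 35)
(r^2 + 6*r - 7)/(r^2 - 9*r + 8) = (r + 7)/(r - 8)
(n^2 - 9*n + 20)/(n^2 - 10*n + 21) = (n^2 - 9*n + 20)/(n^2 - 10*n + 21)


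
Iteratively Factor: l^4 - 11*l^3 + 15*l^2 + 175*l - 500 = (l - 5)*(l^3 - 6*l^2 - 15*l + 100) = (l - 5)*(l + 4)*(l^2 - 10*l + 25) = (l - 5)^2*(l + 4)*(l - 5)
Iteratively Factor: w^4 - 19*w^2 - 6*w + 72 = (w + 3)*(w^3 - 3*w^2 - 10*w + 24) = (w - 2)*(w + 3)*(w^2 - w - 12) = (w - 4)*(w - 2)*(w + 3)*(w + 3)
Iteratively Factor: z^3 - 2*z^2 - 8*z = (z + 2)*(z^2 - 4*z) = z*(z + 2)*(z - 4)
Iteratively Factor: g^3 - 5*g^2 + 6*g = (g - 2)*(g^2 - 3*g) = (g - 3)*(g - 2)*(g)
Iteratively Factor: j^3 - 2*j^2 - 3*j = (j + 1)*(j^2 - 3*j) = (j - 3)*(j + 1)*(j)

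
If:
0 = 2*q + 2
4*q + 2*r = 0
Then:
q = -1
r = 2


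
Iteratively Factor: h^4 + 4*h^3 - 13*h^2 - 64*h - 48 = (h + 4)*(h^3 - 13*h - 12) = (h - 4)*(h + 4)*(h^2 + 4*h + 3) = (h - 4)*(h + 3)*(h + 4)*(h + 1)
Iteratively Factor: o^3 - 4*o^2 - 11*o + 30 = (o - 5)*(o^2 + o - 6) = (o - 5)*(o + 3)*(o - 2)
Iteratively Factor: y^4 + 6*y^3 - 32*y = (y + 4)*(y^3 + 2*y^2 - 8*y) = (y + 4)^2*(y^2 - 2*y) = (y - 2)*(y + 4)^2*(y)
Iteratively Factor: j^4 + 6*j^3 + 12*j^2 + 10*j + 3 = (j + 1)*(j^3 + 5*j^2 + 7*j + 3) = (j + 1)*(j + 3)*(j^2 + 2*j + 1) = (j + 1)^2*(j + 3)*(j + 1)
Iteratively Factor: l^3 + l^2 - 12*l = (l + 4)*(l^2 - 3*l) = l*(l + 4)*(l - 3)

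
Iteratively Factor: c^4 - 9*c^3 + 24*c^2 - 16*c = (c - 4)*(c^3 - 5*c^2 + 4*c) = c*(c - 4)*(c^2 - 5*c + 4) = c*(c - 4)*(c - 1)*(c - 4)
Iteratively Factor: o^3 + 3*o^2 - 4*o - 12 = (o + 2)*(o^2 + o - 6) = (o + 2)*(o + 3)*(o - 2)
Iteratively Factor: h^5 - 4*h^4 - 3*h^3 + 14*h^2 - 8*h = (h - 4)*(h^4 - 3*h^2 + 2*h) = (h - 4)*(h + 2)*(h^3 - 2*h^2 + h) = (h - 4)*(h - 1)*(h + 2)*(h^2 - h) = (h - 4)*(h - 1)^2*(h + 2)*(h)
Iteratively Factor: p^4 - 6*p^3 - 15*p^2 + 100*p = (p - 5)*(p^3 - p^2 - 20*p) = (p - 5)*(p + 4)*(p^2 - 5*p) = (p - 5)^2*(p + 4)*(p)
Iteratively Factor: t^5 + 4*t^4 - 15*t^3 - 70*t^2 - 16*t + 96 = (t - 1)*(t^4 + 5*t^3 - 10*t^2 - 80*t - 96) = (t - 1)*(t + 4)*(t^3 + t^2 - 14*t - 24) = (t - 1)*(t + 2)*(t + 4)*(t^2 - t - 12) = (t - 4)*(t - 1)*(t + 2)*(t + 4)*(t + 3)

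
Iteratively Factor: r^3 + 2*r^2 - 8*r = (r + 4)*(r^2 - 2*r) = (r - 2)*(r + 4)*(r)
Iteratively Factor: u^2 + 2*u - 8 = (u + 4)*(u - 2)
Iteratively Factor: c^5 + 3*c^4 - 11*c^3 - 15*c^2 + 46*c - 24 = (c - 1)*(c^4 + 4*c^3 - 7*c^2 - 22*c + 24) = (c - 1)^2*(c^3 + 5*c^2 - 2*c - 24) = (c - 1)^2*(c + 3)*(c^2 + 2*c - 8) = (c - 1)^2*(c + 3)*(c + 4)*(c - 2)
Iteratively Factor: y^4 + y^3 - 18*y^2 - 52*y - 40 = (y + 2)*(y^3 - y^2 - 16*y - 20) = (y + 2)^2*(y^2 - 3*y - 10) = (y + 2)^3*(y - 5)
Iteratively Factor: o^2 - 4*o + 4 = (o - 2)*(o - 2)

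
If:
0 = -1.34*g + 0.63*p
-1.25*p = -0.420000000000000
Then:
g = 0.16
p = 0.34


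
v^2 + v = v*(v + 1)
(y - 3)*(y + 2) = y^2 - y - 6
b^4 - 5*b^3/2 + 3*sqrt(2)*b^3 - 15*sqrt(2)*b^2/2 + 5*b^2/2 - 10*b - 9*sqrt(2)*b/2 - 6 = (b - 3)*(b + 1/2)*(b + sqrt(2))*(b + 2*sqrt(2))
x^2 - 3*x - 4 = (x - 4)*(x + 1)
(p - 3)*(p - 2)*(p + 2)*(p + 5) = p^4 + 2*p^3 - 19*p^2 - 8*p + 60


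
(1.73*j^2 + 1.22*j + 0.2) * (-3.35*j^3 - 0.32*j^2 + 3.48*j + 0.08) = -5.7955*j^5 - 4.6406*j^4 + 4.96*j^3 + 4.32*j^2 + 0.7936*j + 0.016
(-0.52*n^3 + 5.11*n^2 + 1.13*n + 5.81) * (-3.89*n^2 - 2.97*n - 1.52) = 2.0228*n^5 - 18.3335*n^4 - 18.782*n^3 - 33.7242*n^2 - 18.9733*n - 8.8312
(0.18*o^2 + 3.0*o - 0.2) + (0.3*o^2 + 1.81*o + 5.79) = 0.48*o^2 + 4.81*o + 5.59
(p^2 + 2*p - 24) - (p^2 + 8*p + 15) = -6*p - 39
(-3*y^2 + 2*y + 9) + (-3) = -3*y^2 + 2*y + 6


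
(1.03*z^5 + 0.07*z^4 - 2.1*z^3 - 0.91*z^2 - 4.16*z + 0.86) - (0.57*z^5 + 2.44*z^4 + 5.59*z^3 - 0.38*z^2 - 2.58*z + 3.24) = 0.46*z^5 - 2.37*z^4 - 7.69*z^3 - 0.53*z^2 - 1.58*z - 2.38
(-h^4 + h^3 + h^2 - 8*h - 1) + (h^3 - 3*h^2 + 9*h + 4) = -h^4 + 2*h^3 - 2*h^2 + h + 3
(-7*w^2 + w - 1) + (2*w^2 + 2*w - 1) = -5*w^2 + 3*w - 2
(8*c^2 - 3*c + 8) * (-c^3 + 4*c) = -8*c^5 + 3*c^4 + 24*c^3 - 12*c^2 + 32*c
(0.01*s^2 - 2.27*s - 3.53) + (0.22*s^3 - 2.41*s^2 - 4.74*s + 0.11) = 0.22*s^3 - 2.4*s^2 - 7.01*s - 3.42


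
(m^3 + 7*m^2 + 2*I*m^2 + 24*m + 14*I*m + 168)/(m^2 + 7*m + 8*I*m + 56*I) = (m^2 + 2*I*m + 24)/(m + 8*I)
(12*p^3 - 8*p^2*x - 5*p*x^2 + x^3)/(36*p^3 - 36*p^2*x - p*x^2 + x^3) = (2*p + x)/(6*p + x)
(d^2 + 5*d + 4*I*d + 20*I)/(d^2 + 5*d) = (d + 4*I)/d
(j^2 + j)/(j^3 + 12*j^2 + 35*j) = (j + 1)/(j^2 + 12*j + 35)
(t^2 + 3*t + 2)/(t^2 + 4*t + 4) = (t + 1)/(t + 2)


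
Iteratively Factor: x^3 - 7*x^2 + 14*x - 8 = (x - 4)*(x^2 - 3*x + 2) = (x - 4)*(x - 2)*(x - 1)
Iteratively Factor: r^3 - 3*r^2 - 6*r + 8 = (r + 2)*(r^2 - 5*r + 4) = (r - 4)*(r + 2)*(r - 1)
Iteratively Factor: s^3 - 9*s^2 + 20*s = (s - 4)*(s^2 - 5*s) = s*(s - 4)*(s - 5)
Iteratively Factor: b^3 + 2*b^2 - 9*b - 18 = (b + 2)*(b^2 - 9) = (b + 2)*(b + 3)*(b - 3)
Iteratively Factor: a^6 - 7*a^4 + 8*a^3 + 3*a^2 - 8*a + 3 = (a - 1)*(a^5 + a^4 - 6*a^3 + 2*a^2 + 5*a - 3) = (a - 1)*(a + 3)*(a^4 - 2*a^3 + 2*a - 1) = (a - 1)^2*(a + 3)*(a^3 - a^2 - a + 1) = (a - 1)^3*(a + 3)*(a^2 - 1) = (a - 1)^4*(a + 3)*(a + 1)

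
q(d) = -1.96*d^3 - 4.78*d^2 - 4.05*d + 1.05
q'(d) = -5.88*d^2 - 9.56*d - 4.05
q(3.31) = -135.80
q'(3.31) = -100.12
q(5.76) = -555.43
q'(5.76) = -254.20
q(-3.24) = 30.66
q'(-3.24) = -34.80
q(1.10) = -11.80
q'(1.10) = -21.68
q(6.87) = -887.89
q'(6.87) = -347.24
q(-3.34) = 34.28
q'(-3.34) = -37.71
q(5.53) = -498.98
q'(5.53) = -236.73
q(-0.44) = 2.07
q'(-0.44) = -0.98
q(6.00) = -618.69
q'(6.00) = -273.09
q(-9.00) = 1079.16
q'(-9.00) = -394.29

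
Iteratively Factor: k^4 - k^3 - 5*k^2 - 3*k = (k + 1)*(k^3 - 2*k^2 - 3*k) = (k - 3)*(k + 1)*(k^2 + k) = (k - 3)*(k + 1)^2*(k)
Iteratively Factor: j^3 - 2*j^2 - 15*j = (j)*(j^2 - 2*j - 15) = j*(j - 5)*(j + 3)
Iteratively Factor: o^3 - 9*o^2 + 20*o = (o)*(o^2 - 9*o + 20) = o*(o - 5)*(o - 4)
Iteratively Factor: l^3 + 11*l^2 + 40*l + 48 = (l + 4)*(l^2 + 7*l + 12) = (l + 3)*(l + 4)*(l + 4)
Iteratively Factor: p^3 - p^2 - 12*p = (p + 3)*(p^2 - 4*p) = p*(p + 3)*(p - 4)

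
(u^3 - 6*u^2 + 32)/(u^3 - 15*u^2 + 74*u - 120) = (u^2 - 2*u - 8)/(u^2 - 11*u + 30)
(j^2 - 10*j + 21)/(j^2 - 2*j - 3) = (j - 7)/(j + 1)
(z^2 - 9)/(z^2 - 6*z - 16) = (9 - z^2)/(-z^2 + 6*z + 16)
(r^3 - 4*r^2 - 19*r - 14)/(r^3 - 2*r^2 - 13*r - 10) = (r - 7)/(r - 5)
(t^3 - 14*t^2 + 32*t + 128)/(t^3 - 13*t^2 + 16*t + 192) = (t + 2)/(t + 3)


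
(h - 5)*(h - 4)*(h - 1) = h^3 - 10*h^2 + 29*h - 20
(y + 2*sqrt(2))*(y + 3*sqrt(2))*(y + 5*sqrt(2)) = y^3 + 10*sqrt(2)*y^2 + 62*y + 60*sqrt(2)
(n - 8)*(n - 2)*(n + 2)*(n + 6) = n^4 - 2*n^3 - 52*n^2 + 8*n + 192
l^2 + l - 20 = (l - 4)*(l + 5)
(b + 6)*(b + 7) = b^2 + 13*b + 42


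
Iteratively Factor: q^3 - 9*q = (q - 3)*(q^2 + 3*q) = (q - 3)*(q + 3)*(q)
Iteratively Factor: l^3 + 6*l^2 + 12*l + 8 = (l + 2)*(l^2 + 4*l + 4) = (l + 2)^2*(l + 2)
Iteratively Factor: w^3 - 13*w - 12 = (w - 4)*(w^2 + 4*w + 3) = (w - 4)*(w + 1)*(w + 3)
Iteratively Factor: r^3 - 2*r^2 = (r - 2)*(r^2) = r*(r - 2)*(r)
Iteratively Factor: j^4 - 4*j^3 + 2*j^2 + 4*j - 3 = (j - 1)*(j^3 - 3*j^2 - j + 3) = (j - 3)*(j - 1)*(j^2 - 1) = (j - 3)*(j - 1)*(j + 1)*(j - 1)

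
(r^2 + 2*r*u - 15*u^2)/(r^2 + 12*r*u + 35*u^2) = (r - 3*u)/(r + 7*u)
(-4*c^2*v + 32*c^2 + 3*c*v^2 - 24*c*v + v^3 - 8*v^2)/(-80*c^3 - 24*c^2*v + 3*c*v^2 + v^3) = (-c*v + 8*c + v^2 - 8*v)/(-20*c^2 - c*v + v^2)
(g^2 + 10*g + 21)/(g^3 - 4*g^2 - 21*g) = (g + 7)/(g*(g - 7))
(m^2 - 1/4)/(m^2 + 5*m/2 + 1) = (m - 1/2)/(m + 2)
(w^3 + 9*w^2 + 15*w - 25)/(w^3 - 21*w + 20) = (w + 5)/(w - 4)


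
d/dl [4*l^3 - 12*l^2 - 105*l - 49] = 12*l^2 - 24*l - 105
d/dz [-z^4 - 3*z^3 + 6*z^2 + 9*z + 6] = -4*z^3 - 9*z^2 + 12*z + 9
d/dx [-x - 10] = -1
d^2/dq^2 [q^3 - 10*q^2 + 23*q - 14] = 6*q - 20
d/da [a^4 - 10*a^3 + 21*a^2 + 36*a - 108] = 4*a^3 - 30*a^2 + 42*a + 36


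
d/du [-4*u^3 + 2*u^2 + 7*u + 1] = -12*u^2 + 4*u + 7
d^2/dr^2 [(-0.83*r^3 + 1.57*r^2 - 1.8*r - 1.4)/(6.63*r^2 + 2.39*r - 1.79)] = (-5.6843418860808e-14*r^5 - 5.6843418860808e-14*r^4 - 237.182806*r^3 - 236.139288*r^2 - 277.231458*r - 54.563726)/(291.434247*r^6 + 315.170973*r^5 - 122.434884*r^4 - 156.530899*r^3 + 33.055572*r^2 + 22.973397*r - 5.735339)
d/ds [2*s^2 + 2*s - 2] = 4*s + 2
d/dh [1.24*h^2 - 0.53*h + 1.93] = 2.48*h - 0.53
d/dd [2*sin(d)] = 2*cos(d)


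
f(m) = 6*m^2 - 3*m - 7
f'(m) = 12*m - 3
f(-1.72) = 15.91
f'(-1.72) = -23.64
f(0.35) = -7.32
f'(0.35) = 1.20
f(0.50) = -7.00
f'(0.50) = 3.00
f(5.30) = 145.64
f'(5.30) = 60.60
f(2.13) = 13.83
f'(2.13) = 22.56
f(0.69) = -6.21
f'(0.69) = 5.28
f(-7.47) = 350.22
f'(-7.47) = -92.64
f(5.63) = 166.29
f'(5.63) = 64.56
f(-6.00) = 227.00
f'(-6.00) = -75.00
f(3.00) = 38.00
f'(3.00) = 33.00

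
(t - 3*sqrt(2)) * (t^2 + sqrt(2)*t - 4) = t^3 - 2*sqrt(2)*t^2 - 10*t + 12*sqrt(2)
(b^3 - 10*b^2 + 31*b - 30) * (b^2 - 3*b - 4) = b^5 - 13*b^4 + 57*b^3 - 83*b^2 - 34*b + 120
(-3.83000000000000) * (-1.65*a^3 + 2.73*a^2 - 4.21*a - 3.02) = 6.3195*a^3 - 10.4559*a^2 + 16.1243*a + 11.5666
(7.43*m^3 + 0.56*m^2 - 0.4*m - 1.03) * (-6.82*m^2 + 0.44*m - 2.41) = -50.6726*m^5 - 0.55*m^4 - 14.9319*m^3 + 5.499*m^2 + 0.5108*m + 2.4823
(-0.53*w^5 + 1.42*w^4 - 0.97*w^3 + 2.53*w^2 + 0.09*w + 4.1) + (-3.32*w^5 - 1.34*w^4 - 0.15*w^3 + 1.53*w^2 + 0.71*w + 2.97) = -3.85*w^5 + 0.0799999999999998*w^4 - 1.12*w^3 + 4.06*w^2 + 0.8*w + 7.07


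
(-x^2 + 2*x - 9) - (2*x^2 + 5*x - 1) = -3*x^2 - 3*x - 8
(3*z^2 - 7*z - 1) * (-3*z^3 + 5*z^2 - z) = -9*z^5 + 36*z^4 - 35*z^3 + 2*z^2 + z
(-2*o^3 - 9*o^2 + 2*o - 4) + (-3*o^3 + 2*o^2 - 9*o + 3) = -5*o^3 - 7*o^2 - 7*o - 1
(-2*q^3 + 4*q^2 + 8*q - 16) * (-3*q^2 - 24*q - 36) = 6*q^5 + 36*q^4 - 48*q^3 - 288*q^2 + 96*q + 576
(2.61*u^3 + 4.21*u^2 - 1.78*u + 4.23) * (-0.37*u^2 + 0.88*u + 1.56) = -0.9657*u^5 + 0.7391*u^4 + 8.435*u^3 + 3.4361*u^2 + 0.9456*u + 6.5988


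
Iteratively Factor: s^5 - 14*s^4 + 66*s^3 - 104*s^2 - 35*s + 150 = (s - 5)*(s^4 - 9*s^3 + 21*s^2 + s - 30) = (s - 5)*(s - 3)*(s^3 - 6*s^2 + 3*s + 10) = (s - 5)*(s - 3)*(s + 1)*(s^2 - 7*s + 10) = (s - 5)^2*(s - 3)*(s + 1)*(s - 2)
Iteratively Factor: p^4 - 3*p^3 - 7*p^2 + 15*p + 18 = (p - 3)*(p^3 - 7*p - 6) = (p - 3)^2*(p^2 + 3*p + 2) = (p - 3)^2*(p + 2)*(p + 1)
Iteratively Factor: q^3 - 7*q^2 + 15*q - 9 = (q - 1)*(q^2 - 6*q + 9) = (q - 3)*(q - 1)*(q - 3)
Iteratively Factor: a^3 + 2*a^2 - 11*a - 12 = (a + 4)*(a^2 - 2*a - 3) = (a - 3)*(a + 4)*(a + 1)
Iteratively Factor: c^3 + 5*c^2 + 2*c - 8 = (c - 1)*(c^2 + 6*c + 8) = (c - 1)*(c + 2)*(c + 4)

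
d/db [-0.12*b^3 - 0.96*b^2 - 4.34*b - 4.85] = -0.36*b^2 - 1.92*b - 4.34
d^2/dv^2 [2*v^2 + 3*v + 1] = 4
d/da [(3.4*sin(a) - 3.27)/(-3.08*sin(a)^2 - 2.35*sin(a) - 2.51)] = (10.472*sin(a)^2 - 20.1432*sin(a) - 16.2185)*cos(a)/(9.4864*sin(a)^4 + 14.476*sin(a)^3 + 20.9841*sin(a)^2 + 11.797*sin(a) + 6.3001)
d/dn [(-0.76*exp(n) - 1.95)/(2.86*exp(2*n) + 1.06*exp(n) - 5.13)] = (2.1736*exp(2*n) + 11.154*exp(n) + 5.9658)*exp(n)/(8.1796*exp(4*n) + 6.0632*exp(3*n) - 28.22*exp(2*n) - 10.8756*exp(n) + 26.3169)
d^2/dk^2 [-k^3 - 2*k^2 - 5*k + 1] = -6*k - 4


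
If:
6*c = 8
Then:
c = 4/3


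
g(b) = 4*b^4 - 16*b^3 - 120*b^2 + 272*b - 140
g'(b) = 16*b^3 - 48*b^2 - 240*b + 272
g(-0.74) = -399.31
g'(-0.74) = 416.83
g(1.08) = -0.92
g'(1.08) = -23.03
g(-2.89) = -1263.10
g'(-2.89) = 178.50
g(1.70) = -69.60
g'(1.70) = -196.11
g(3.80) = -883.10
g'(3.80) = -455.17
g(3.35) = -673.25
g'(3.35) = -469.15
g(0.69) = -13.80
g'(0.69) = 88.80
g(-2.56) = -1182.52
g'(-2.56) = 303.39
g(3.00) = -512.00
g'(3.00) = -448.00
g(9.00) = 7168.00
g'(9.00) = 5888.00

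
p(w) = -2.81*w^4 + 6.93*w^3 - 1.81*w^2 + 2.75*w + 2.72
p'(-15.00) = 42669.80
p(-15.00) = -166090.78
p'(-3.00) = 504.20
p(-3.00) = -436.54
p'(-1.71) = 125.93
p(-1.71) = -65.95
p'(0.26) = 3.02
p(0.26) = 3.42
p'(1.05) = 8.86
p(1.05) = 8.22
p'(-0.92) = 32.43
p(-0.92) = -8.75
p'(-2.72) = 392.60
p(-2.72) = -311.42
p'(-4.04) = 1097.86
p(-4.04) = -1243.46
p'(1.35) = 8.10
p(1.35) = 10.85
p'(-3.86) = 972.93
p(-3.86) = -1057.24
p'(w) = -11.24*w^3 + 20.79*w^2 - 3.62*w + 2.75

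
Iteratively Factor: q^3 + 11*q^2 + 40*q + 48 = (q + 4)*(q^2 + 7*q + 12) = (q + 4)^2*(q + 3)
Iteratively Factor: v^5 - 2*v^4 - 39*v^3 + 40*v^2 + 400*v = (v + 4)*(v^4 - 6*v^3 - 15*v^2 + 100*v) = v*(v + 4)*(v^3 - 6*v^2 - 15*v + 100) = v*(v - 5)*(v + 4)*(v^2 - v - 20) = v*(v - 5)*(v + 4)^2*(v - 5)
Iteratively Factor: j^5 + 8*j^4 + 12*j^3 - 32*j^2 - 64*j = (j)*(j^4 + 8*j^3 + 12*j^2 - 32*j - 64) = j*(j + 2)*(j^3 + 6*j^2 - 32) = j*(j + 2)*(j + 4)*(j^2 + 2*j - 8) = j*(j - 2)*(j + 2)*(j + 4)*(j + 4)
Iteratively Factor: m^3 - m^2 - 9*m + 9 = (m + 3)*(m^2 - 4*m + 3) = (m - 1)*(m + 3)*(m - 3)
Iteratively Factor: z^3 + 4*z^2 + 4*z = (z + 2)*(z^2 + 2*z) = (z + 2)^2*(z)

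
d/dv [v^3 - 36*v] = 3*v^2 - 36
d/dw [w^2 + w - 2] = 2*w + 1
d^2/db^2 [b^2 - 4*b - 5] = 2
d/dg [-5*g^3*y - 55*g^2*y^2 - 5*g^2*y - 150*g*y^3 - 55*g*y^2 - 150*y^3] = 5*y*(-3*g^2 - 22*g*y - 2*g - 30*y^2 - 11*y)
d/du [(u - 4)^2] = 2*u - 8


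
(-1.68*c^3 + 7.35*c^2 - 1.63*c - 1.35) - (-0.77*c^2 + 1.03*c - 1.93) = -1.68*c^3 + 8.12*c^2 - 2.66*c + 0.58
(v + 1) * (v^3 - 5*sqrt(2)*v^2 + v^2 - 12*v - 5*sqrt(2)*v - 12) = v^4 - 5*sqrt(2)*v^3 + 2*v^3 - 10*sqrt(2)*v^2 - 11*v^2 - 24*v - 5*sqrt(2)*v - 12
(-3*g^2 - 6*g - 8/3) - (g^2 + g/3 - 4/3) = -4*g^2 - 19*g/3 - 4/3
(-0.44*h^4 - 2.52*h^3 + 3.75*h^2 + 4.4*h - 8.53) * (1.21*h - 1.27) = -0.5324*h^5 - 2.4904*h^4 + 7.7379*h^3 + 0.5615*h^2 - 15.9093*h + 10.8331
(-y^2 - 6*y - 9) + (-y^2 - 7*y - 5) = -2*y^2 - 13*y - 14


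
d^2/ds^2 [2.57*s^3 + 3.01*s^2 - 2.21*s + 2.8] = 15.42*s + 6.02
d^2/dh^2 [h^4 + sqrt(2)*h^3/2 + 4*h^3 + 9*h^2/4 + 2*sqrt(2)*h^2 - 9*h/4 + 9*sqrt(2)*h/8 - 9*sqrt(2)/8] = 12*h^2 + 3*sqrt(2)*h + 24*h + 9/2 + 4*sqrt(2)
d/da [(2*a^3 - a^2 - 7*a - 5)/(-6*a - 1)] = (-24*a^3 + 2*a - 23)/(36*a^2 + 12*a + 1)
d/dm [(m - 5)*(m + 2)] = 2*m - 3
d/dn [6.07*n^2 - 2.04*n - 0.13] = 12.14*n - 2.04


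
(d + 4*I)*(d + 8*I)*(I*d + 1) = I*d^3 - 11*d^2 - 20*I*d - 32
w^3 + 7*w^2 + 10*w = w*(w + 2)*(w + 5)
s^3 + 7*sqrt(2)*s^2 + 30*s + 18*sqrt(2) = (s + sqrt(2))*(s + 3*sqrt(2))^2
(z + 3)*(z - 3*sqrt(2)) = z^2 - 3*sqrt(2)*z + 3*z - 9*sqrt(2)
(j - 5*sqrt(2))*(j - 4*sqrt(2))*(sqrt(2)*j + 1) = sqrt(2)*j^3 - 17*j^2 + 31*sqrt(2)*j + 40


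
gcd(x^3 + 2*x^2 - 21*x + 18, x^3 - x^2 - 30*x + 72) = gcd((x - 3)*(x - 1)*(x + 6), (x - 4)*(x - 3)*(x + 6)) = x^2 + 3*x - 18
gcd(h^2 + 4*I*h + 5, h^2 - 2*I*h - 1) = h - I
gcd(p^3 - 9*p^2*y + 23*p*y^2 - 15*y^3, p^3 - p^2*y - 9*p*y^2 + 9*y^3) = p^2 - 4*p*y + 3*y^2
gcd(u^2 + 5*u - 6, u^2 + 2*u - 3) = u - 1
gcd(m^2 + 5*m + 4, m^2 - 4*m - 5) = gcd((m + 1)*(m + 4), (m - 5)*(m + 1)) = m + 1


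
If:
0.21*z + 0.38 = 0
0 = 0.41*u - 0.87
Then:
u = 2.12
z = -1.81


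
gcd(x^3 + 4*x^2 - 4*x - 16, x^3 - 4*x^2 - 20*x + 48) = x^2 + 2*x - 8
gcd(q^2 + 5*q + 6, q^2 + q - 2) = q + 2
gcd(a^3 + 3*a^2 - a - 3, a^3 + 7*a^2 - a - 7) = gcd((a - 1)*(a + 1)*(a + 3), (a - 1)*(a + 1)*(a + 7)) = a^2 - 1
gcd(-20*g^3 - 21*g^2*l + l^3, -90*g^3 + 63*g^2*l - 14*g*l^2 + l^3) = 5*g - l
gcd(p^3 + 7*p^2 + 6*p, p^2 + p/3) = p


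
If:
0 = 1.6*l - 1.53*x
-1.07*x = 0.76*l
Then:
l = 0.00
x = 0.00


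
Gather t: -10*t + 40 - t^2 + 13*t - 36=-t^2 + 3*t + 4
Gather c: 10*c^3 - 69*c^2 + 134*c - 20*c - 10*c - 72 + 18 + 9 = 10*c^3 - 69*c^2 + 104*c - 45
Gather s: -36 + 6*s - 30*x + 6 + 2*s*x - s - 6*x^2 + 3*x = s*(2*x + 5) - 6*x^2 - 27*x - 30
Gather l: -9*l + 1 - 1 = -9*l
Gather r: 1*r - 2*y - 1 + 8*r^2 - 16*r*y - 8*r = 8*r^2 + r*(-16*y - 7) - 2*y - 1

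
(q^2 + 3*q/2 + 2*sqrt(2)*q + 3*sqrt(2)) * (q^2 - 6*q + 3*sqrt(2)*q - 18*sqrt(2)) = q^4 - 9*q^3/2 + 5*sqrt(2)*q^3 - 45*sqrt(2)*q^2/2 + 3*q^2 - 45*sqrt(2)*q - 54*q - 108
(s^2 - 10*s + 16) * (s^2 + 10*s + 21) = s^4 - 63*s^2 - 50*s + 336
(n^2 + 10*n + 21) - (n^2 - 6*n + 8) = 16*n + 13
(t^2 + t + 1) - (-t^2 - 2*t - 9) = 2*t^2 + 3*t + 10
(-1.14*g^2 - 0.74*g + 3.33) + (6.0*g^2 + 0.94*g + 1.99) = 4.86*g^2 + 0.2*g + 5.32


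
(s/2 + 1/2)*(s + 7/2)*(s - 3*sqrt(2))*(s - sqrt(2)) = s^4/2 - 2*sqrt(2)*s^3 + 9*s^3/4 - 9*sqrt(2)*s^2 + 19*s^2/4 - 7*sqrt(2)*s + 27*s/2 + 21/2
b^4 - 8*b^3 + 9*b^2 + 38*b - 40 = (b - 5)*(b - 4)*(b - 1)*(b + 2)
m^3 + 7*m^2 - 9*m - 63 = (m - 3)*(m + 3)*(m + 7)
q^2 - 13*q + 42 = (q - 7)*(q - 6)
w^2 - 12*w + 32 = (w - 8)*(w - 4)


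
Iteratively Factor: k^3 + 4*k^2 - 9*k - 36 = (k - 3)*(k^2 + 7*k + 12) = (k - 3)*(k + 3)*(k + 4)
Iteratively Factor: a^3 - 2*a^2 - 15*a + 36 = (a - 3)*(a^2 + a - 12) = (a - 3)^2*(a + 4)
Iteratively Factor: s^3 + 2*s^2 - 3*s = (s)*(s^2 + 2*s - 3) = s*(s - 1)*(s + 3)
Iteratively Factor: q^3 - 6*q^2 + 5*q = (q - 1)*(q^2 - 5*q) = (q - 5)*(q - 1)*(q)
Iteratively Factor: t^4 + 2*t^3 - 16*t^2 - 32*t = (t + 4)*(t^3 - 2*t^2 - 8*t) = (t + 2)*(t + 4)*(t^2 - 4*t) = (t - 4)*(t + 2)*(t + 4)*(t)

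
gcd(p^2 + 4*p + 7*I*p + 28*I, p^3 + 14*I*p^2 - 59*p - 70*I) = p + 7*I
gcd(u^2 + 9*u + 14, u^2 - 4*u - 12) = u + 2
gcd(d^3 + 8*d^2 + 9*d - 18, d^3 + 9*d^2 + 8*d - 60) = d + 6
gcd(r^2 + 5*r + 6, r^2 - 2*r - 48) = 1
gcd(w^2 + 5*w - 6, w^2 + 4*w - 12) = w + 6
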